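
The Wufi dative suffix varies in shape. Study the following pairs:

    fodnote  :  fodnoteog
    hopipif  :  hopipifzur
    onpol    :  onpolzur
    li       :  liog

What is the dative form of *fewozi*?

fewoziog

The suffix is conditioned by the final sound: -zur when the stem ends in a consonant (*hopipif*, *onpol*); -og when the stem ends in a vowel (*fodnote*, *li*).
*fewozi*: final sound = /i/, a vowel → -og → *fewoziog*.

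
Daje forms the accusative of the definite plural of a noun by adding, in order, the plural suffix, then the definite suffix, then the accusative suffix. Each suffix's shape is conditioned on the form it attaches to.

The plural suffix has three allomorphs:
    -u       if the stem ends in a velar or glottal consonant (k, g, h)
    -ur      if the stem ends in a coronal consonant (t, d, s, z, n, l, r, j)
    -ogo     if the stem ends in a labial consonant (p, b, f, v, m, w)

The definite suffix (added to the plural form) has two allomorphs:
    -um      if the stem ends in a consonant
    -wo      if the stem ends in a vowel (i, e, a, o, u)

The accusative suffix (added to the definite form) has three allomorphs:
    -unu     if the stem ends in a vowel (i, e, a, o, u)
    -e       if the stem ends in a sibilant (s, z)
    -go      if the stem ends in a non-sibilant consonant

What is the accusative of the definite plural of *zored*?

zoredurumgo

*zored* — final consonant /d/ (coronal) → -ur → *zoredur*.
The plural form *zoredur*: final sound = /r/, a consonant → -um → *zoredurum*.
Since the final sound of the definite form *zoredurum* is /m/ (a non-sibilant consonant), it takes -go, giving *zoredurumgo*.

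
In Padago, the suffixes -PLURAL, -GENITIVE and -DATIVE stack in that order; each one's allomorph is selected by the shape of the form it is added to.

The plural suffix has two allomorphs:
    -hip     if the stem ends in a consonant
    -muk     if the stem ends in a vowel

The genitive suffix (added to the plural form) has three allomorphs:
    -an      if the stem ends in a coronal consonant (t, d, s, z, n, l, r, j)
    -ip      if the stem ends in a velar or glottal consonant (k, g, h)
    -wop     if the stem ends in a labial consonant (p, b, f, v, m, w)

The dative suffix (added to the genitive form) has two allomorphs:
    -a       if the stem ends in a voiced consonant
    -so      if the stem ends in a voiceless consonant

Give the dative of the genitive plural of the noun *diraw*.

dirawhipwopso

The final sound of *diraw* is /w/, which is a consonant, so the plural suffix is -hip, giving *dirawhip*.
The plural form *dirawhip* — final consonant /p/ (labial) → -wop → *dirawhipwop*.
The final consonant of the genitive form *dirawhipwop* is /p/, which is voiceless, so the dative suffix is -so, giving *dirawhipwopso*.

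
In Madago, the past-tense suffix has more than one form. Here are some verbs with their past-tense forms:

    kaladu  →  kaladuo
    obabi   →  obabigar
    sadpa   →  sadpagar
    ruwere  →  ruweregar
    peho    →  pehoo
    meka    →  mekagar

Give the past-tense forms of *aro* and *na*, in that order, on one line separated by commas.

The alternation tracks the last vowel of the stem — -o when the last vowel of the stem is a rounded vowel (*kaladu*, *peho*); -gar when the last vowel of the stem is an unrounded vowel (*obabi*, *sadpa*, *ruwere*, *meka*).
Since the last vowel of *aro* is /o/ (a rounded vowel), it takes -o, giving *aroo*.
*na* — last vowel /a/ (an unrounded vowel) → -gar → *nagar*.

aroo, nagar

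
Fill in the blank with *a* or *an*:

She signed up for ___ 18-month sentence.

an

The indefinite article is chosen by the initial *sound* of the following word, not its spelling.
The number *18* is spoken "eighteen", beginning with /ˌeɪˈtiːn/ — a vowel sound.
So the article is *an*: She signed up for an 18-month sentence.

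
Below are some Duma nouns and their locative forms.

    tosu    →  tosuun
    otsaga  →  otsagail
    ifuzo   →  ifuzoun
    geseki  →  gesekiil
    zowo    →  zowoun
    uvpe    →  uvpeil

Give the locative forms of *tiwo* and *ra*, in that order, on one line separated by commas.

Looking at the last vowel of each stem: -un when the last vowel of the stem is a rounded vowel (*tosu*, *ifuzo*, *zowo*); -il when the last vowel of the stem is an unrounded vowel (*otsaga*, *geseki*, *uvpe*).
The last vowel of *tiwo* is /o/, which is a rounded vowel, so the suffix is -un, giving *tiwoun*.
*ra*: last vowel = /a/, an unrounded vowel → -il → *rail*.

tiwoun, rail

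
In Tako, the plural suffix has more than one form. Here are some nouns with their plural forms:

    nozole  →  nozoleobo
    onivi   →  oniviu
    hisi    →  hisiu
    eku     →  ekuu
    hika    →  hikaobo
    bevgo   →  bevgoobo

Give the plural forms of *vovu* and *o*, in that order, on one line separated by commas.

vovuu, oobo

The alternation tracks the last vowel of the stem — -u when the last vowel of the stem is a high vowel (*onivi*, *hisi*, *eku*); -obo when the last vowel of the stem is a non-high vowel (*nozole*, *hika*, *bevgo*).
The last vowel of *vovu* is /u/, which is a high vowel, so the suffix is -u, giving *vovuu*.
The last vowel of *o* is /o/, which is a non-high vowel, so the suffix is -obo, giving *oobo*.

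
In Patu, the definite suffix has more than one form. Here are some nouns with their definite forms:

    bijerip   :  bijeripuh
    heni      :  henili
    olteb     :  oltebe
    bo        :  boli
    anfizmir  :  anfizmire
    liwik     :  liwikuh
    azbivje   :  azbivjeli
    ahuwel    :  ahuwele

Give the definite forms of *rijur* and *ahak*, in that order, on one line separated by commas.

Looking at the final sound of each stem: -uh when the stem ends in a voiceless consonant (*bijerip*, *liwik*); -e when the stem ends in a voiced consonant (*olteb*, *anfizmir*, *ahuwel*); -li when the stem ends in a vowel (*heni*, *bo*, *azbivje*).
Since the final sound of *rijur* is /r/ (a voiced consonant), it takes -e, giving *rijure*.
The final sound of *ahak* is /k/, which is a voiceless consonant, so the suffix is -uh, giving *ahakuh*.

rijure, ahakuh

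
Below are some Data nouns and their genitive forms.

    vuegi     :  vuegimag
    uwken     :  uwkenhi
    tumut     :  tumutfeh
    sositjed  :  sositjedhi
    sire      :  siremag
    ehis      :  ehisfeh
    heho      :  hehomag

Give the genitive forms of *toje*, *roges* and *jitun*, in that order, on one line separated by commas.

The alternation tracks the final sound of the stem — -feh when the stem ends in a voiceless consonant (*tumut*, *ehis*); -hi when the stem ends in a voiced consonant (*uwken*, *sositjed*); -mag when the stem ends in a vowel (*vuegi*, *sire*, *heho*).
The final sound of *toje* is /e/, which is a vowel, so the suffix is -mag, giving *tojemag*.
*roges*: final sound = /s/, a voiceless consonant → -feh → *rogesfeh*.
The final sound of *jitun* is /n/, which is a voiced consonant, so the suffix is -hi, giving *jitunhi*.

tojemag, rogesfeh, jitunhi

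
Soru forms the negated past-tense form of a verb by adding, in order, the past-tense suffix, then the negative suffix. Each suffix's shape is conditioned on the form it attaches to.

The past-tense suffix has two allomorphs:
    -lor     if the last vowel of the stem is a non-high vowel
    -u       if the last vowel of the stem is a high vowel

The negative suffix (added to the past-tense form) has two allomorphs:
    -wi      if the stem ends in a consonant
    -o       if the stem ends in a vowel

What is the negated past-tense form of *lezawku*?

lezawkuuo

Since the last vowel of *lezawku* is /u/ (a high vowel), it takes -u, giving *lezawkuu*.
The past-tense form *lezawkuu* — final sound /u/ (a vowel) → -o → *lezawkuuo*.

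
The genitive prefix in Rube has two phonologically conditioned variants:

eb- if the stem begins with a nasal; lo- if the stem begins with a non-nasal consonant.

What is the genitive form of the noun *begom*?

Since the first consonant of *begom* is /b/ (non-nasal), it takes lo-, giving *lobegom*.

lobegom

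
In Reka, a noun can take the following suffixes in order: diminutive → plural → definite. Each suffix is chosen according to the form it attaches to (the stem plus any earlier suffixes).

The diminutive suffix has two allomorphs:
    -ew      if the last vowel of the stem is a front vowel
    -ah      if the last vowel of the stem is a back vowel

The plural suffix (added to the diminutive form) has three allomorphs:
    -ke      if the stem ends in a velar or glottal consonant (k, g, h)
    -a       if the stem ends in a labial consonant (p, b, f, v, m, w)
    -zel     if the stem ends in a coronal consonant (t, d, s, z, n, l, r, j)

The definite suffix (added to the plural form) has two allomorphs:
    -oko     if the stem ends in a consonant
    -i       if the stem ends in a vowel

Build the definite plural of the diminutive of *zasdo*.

zasdoahkei

*zasdo* — last vowel /o/ (a back vowel) → -ah → *zasdoah*.
The final consonant of the diminutive form *zasdoah* is /h/, which is velar/glottal, so the plural suffix is -ke, giving *zasdoahke*.
The final sound of the plural form *zasdoahke* is /e/, which is a vowel, so the definite suffix is -i, giving *zasdoahkei*.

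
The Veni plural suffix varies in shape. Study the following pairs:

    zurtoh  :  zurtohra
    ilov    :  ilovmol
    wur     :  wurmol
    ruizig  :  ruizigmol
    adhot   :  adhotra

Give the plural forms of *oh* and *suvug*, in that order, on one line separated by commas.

ohra, suvugmol

The pattern is voicing of the final consonant: -ra when the stem ends in a voiceless consonant (*zurtoh*, *adhot*); -mol when the stem ends in a voiced consonant (*ilov*, *wur*, *ruizig*).
The final consonant of *oh* is /h/, which is voiceless, so the suffix is -ra, giving *ohra*.
The final consonant of *suvug* is /g/, which is voiced, so the suffix is -mol, giving *suvugmol*.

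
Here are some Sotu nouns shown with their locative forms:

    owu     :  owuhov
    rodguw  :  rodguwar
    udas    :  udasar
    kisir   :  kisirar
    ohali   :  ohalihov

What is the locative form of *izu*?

izuhov

Looking at the final sound of each stem: -ar when the stem ends in a consonant (*rodguw*, *udas*, *kisir*); -hov when the stem ends in a vowel (*owu*, *ohali*).
Since the final sound of *izu* is /u/ (a vowel), it takes -hov, giving *izuhov*.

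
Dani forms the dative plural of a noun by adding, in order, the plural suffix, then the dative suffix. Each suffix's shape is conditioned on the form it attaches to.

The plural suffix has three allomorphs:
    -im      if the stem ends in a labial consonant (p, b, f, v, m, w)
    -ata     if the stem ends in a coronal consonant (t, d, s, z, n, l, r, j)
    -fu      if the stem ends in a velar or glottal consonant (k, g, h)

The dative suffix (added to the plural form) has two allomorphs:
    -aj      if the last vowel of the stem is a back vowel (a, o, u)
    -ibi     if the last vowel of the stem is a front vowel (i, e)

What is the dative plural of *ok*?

okfuaj

*ok* — final consonant /k/ (velar/glottal) → -fu → *okfu*.
The plural form *okfu*: last vowel = /u/, a back vowel → -aj → *okfuaj*.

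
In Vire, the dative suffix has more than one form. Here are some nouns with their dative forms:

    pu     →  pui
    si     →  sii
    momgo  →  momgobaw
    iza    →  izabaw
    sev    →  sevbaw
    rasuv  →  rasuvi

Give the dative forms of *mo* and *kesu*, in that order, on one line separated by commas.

mobaw, kesui

Looking at the last vowel of each stem: -i when the last vowel of the stem is a high vowel (*pu*, *si*, *rasuv*); -baw when the last vowel of the stem is a non-high vowel (*momgo*, *iza*, *sev*).
Since the last vowel of *mo* is /o/ (a non-high vowel), it takes -baw, giving *mobaw*.
*kesu*: last vowel = /u/, a high vowel → -i → *kesui*.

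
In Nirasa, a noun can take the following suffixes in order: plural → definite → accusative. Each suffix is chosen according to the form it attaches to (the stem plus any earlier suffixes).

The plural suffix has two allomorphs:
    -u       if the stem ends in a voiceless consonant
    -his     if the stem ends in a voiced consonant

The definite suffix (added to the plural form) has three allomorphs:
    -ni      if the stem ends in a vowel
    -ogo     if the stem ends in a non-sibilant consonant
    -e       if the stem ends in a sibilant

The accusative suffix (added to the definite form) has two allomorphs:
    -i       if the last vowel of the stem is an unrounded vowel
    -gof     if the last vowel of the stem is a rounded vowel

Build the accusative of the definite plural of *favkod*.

favkodhisei

The final consonant of *favkod* is /d/, which is voiced, so the plural suffix is -his, giving *favkodhis*.
The plural form *favkodhis* — final sound /s/ (a sibilant) → -e → *favkodhise*.
The definite form *favkodhise* — last vowel /e/ (an unrounded vowel) → -i → *favkodhisei*.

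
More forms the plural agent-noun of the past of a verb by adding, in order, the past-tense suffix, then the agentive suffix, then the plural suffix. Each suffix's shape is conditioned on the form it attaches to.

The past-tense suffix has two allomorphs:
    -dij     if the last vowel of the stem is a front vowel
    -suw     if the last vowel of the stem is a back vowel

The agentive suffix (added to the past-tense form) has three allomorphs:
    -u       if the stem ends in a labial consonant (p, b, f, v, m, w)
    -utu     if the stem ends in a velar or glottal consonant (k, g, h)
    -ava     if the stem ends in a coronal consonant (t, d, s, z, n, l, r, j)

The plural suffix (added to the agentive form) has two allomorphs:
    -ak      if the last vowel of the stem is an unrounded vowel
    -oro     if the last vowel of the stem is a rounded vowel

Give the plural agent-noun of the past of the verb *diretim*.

Since the last vowel of *diretim* is /i/ (a front vowel), it takes -dij, giving *diretimdij*.
The past-tense form *diretimdij*: final consonant = /j/, coronal → -ava → *diretimdijava*.
Since the last vowel of the agentive form *diretimdijava* is /a/ (an unrounded vowel), it takes -ak, giving *diretimdijavaak*.

diretimdijavaak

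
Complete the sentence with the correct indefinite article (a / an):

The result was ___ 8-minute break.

an

The indefinite article is chosen by the initial *sound* of the following word, not its spelling.
The number *8* is spoken "eight", beginning with /eɪt/ — a vowel sound.
So the article is *an*: The result was an 8-minute break.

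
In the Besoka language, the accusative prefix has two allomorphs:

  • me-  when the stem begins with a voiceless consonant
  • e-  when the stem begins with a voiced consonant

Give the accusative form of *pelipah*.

The first consonant of *pelipah* is /p/, which is voiceless, so the prefix is me-, giving *mepelipah*.

mepelipah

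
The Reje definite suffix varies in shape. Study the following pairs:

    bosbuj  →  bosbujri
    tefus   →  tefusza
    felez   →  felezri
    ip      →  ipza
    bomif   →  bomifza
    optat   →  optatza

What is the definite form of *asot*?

The pattern is voicing of the final consonant: -za when the stem ends in a voiceless consonant (*tefus*, *ip*, *bomif*, *optat*); -ri when the stem ends in a voiced consonant (*bosbuj*, *felez*).
*asot* — final consonant /t/ (voiceless) → -za → *asotza*.

asotza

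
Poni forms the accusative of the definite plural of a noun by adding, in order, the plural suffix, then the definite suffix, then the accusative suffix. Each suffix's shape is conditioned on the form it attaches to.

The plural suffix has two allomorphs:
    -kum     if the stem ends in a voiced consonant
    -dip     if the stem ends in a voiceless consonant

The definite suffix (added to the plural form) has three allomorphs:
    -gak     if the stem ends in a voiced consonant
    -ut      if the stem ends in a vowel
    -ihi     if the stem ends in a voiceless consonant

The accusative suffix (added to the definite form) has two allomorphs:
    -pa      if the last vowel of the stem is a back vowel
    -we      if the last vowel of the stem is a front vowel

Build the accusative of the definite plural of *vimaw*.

*vimaw* — final consonant /w/ (voiced) → -kum → *vimawkum*.
The plural form *vimawkum*: final sound = /m/, a voiced consonant → -gak → *vimawkumgak*.
The definite form *vimawkumgak* — last vowel /a/ (a back vowel) → -pa → *vimawkumgakpa*.

vimawkumgakpa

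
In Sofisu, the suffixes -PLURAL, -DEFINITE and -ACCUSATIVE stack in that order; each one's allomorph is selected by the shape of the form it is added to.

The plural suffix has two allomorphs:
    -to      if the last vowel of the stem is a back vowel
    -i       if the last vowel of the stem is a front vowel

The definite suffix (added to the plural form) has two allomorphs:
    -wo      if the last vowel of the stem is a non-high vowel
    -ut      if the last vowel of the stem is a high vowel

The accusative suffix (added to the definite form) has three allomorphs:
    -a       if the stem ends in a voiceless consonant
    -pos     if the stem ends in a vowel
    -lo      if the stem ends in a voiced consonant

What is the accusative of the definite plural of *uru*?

*uru* — last vowel /u/ (a back vowel) → -to → *uruto*.
The last vowel of the plural form *uruto* is /o/, which is a non-high vowel, so the definite suffix is -wo, giving *urutowo*.
The final sound of the definite form *urutowo* is /o/, which is a vowel, so the accusative suffix is -pos, giving *urutowopos*.

urutowopos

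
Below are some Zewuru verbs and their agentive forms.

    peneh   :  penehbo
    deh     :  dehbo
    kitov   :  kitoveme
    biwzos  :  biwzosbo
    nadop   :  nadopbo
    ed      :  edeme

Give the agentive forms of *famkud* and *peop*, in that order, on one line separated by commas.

The alternation tracks the final consonant of the stem — -bo when the stem ends in a voiceless consonant (*peneh*, *deh*, *biwzos*, *nadop*); -eme when the stem ends in a voiced consonant (*kitov*, *ed*).
*famkud*: final consonant = /d/, voiced → -eme → *famkudeme*.
*peop* — final consonant /p/ (voiceless) → -bo → *peopbo*.

famkudeme, peopbo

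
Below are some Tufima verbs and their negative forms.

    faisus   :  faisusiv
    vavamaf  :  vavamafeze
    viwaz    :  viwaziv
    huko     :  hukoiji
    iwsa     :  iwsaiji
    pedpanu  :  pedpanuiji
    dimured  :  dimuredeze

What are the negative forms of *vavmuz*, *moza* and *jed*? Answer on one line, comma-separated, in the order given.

vavmuziv, mozaiji, jedeze

The pattern is sibilance of the final sound: -iv when the stem ends in a sibilant (*faisus*, *viwaz*); -eze when the stem ends in a non-sibilant consonant (*vavamaf*, *dimured*); -iji when the stem ends in a vowel (*huko*, *iwsa*, *pedpanu*).
Since the final sound of *vavmuz* is /z/ (a sibilant), it takes -iv, giving *vavmuziv*.
The final sound of *moza* is /a/, which is a vowel, so the suffix is -iji, giving *mozaiji*.
The final sound of *jed* is /d/, which is a non-sibilant consonant, so the suffix is -eze, giving *jedeze*.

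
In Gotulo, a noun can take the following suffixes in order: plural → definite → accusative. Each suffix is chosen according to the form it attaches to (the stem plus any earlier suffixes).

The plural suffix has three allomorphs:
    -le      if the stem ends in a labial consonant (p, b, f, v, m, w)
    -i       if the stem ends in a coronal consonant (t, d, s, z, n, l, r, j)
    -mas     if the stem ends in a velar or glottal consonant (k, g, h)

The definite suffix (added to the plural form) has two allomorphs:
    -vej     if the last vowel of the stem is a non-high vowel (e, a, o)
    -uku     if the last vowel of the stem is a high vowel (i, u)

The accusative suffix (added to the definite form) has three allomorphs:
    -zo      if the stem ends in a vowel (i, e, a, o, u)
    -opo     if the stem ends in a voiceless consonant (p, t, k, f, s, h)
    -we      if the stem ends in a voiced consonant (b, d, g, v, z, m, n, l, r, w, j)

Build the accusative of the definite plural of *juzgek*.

*juzgek*: final consonant = /k/, velar/glottal → -mas → *juzgekmas*.
The plural form *juzgekmas* — last vowel /a/ (a non-high vowel) → -vej → *juzgekmasvej*.
The definite form *juzgekmasvej*: final sound = /j/, a voiced consonant → -we → *juzgekmasvejwe*.

juzgekmasvejwe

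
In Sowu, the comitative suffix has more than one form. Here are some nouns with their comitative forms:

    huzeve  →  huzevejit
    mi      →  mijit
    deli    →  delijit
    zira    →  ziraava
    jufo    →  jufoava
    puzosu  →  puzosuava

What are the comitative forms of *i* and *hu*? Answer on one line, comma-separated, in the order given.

The pattern is front/back vowel harmony: -jit when the last vowel of the stem is a front vowel (*huzeve*, *mi*, *deli*); -ava when the last vowel of the stem is a back vowel (*zira*, *jufo*, *puzosu*).
The last vowel of *i* is /i/, which is a front vowel, so the suffix is -jit, giving *ijit*.
Since the last vowel of *hu* is /u/ (a back vowel), it takes -ava, giving *huava*.

ijit, huava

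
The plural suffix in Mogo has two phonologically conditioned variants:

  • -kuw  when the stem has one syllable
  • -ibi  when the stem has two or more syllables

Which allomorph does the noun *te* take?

-kuw

With one syllable, *te* takes -kuw.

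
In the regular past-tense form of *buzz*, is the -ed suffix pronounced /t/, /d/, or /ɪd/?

/d/

The stem *buzz* ends in a voiced sound other than /d/.
The -ed suffix is realized as /ɪd/ after /t, d/; as /t/ after other voiceless consonants; and as /d/ after other voiced sounds.
So -ed on *buzz* is pronounced /d/.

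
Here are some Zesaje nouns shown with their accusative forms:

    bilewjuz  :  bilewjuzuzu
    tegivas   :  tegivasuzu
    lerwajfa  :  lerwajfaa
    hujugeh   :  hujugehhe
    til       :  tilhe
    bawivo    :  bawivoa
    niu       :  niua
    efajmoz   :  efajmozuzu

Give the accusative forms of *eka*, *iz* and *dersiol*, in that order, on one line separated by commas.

ekaa, izuzu, dersiolhe

The alternation tracks the final sound of the stem — -uzu when the stem ends in a sibilant (*bilewjuz*, *tegivas*, *efajmoz*); -he when the stem ends in a non-sibilant consonant (*hujugeh*, *til*); -a when the stem ends in a vowel (*lerwajfa*, *bawivo*, *niu*).
The final sound of *eka* is /a/, which is a vowel, so the suffix is -a, giving *ekaa*.
*iz* — final sound /z/ (a sibilant) → -uzu → *izuzu*.
The final sound of *dersiol* is /l/, which is a non-sibilant consonant, so the suffix is -he, giving *dersiolhe*.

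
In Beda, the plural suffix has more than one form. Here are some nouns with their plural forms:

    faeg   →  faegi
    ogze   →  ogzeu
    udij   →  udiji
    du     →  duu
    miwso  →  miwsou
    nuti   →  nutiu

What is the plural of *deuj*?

deuji

The suffix is conditioned by the final sound: -i when the stem ends in a consonant (*faeg*, *udij*); -u when the stem ends in a vowel (*ogze*, *du*, *miwso*, *nuti*).
*deuj* — final sound /j/ (a consonant) → -i → *deuji*.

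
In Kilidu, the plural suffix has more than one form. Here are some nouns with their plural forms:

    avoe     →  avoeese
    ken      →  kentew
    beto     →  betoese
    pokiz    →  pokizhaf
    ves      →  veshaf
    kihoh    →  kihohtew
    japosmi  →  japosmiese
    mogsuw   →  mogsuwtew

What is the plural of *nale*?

The suffix is conditioned by the final sound: -haf when the stem ends in a sibilant (*pokiz*, *ves*); -tew when the stem ends in a non-sibilant consonant (*ken*, *kihoh*, *mogsuw*); -ese when the stem ends in a vowel (*avoe*, *beto*, *japosmi*).
*nale* — final sound /e/ (a vowel) → -ese → *naleese*.

naleese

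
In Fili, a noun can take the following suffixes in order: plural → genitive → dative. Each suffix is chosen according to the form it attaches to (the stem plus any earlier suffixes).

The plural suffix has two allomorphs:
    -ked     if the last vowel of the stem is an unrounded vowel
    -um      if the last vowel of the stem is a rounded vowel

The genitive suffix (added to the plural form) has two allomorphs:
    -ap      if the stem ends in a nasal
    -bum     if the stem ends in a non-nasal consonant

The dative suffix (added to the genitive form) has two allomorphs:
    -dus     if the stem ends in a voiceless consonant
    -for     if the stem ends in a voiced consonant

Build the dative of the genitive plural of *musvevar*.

*musvevar* — last vowel /a/ (an unrounded vowel) → -ked → *musvevarked*.
The final consonant of the plural form *musvevarked* is /d/, which is non-nasal, so the genitive suffix is -bum, giving *musvevarkedbum*.
The genitive form *musvevarkedbum* — final consonant /m/ (voiced) → -for → *musvevarkedbumfor*.

musvevarkedbumfor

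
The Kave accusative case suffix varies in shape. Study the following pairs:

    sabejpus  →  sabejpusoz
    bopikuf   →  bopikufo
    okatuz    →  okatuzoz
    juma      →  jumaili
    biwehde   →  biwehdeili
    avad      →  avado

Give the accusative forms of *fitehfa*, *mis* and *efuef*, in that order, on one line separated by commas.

The suffix is conditioned by the final sound: -oz when the stem ends in a sibilant (*sabejpus*, *okatuz*); -o when the stem ends in a non-sibilant consonant (*bopikuf*, *avad*); -ili when the stem ends in a vowel (*juma*, *biwehde*).
*fitehfa*: final sound = /a/, a vowel → -ili → *fitehfaili*.
The final sound of *mis* is /s/, which is a sibilant, so the suffix is -oz, giving *misoz*.
*efuef*: final sound = /f/, a non-sibilant consonant → -o → *efuefo*.

fitehfaili, misoz, efuefo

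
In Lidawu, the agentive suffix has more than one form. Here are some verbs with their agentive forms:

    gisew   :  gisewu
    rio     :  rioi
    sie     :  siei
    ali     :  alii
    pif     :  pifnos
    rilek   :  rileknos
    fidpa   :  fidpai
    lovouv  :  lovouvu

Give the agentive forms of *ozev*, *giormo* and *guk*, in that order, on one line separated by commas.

ozevu, giormoi, guknos

Looking at the final sound of each stem: -nos when the stem ends in a voiceless consonant (*pif*, *rilek*); -u when the stem ends in a voiced consonant (*gisew*, *lovouv*); -i when the stem ends in a vowel (*rio*, *sie*, *ali*, *fidpa*).
*ozev*: final sound = /v/, a voiced consonant → -u → *ozevu*.
*giormo*: final sound = /o/, a vowel → -i → *giormoi*.
*guk* — final sound /k/ (a voiceless consonant) → -nos → *guknos*.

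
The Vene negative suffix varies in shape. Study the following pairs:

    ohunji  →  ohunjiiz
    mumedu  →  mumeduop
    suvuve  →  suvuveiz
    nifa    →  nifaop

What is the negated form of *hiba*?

hibaop

The pattern is front/back vowel harmony: -iz when the last vowel of the stem is a front vowel (*ohunji*, *suvuve*); -op when the last vowel of the stem is a back vowel (*mumedu*, *nifa*).
The last vowel of *hiba* is /a/, which is a back vowel, so the suffix is -op, giving *hibaop*.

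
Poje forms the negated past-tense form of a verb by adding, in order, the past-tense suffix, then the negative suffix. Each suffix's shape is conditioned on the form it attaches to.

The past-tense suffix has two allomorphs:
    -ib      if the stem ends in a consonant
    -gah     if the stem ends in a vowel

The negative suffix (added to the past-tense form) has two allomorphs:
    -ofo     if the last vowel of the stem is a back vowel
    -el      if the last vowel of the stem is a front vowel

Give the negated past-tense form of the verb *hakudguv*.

hakudguvibel

*hakudguv*: final sound = /v/, a consonant → -ib → *hakudguvib*.
The last vowel of the past-tense form *hakudguvib* is /i/, which is a front vowel, so the negative suffix is -el, giving *hakudguvibel*.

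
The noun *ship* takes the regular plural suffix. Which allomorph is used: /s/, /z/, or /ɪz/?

The stem *ship* ends in a voiceless non-sibilant consonant.
The plural suffix surfaces as /ɪz/ after sibilants, /s/ after other voiceless consonants, and /z/ after other voiced sounds.
So the plural -s on *ship* is pronounced /s/.

/s/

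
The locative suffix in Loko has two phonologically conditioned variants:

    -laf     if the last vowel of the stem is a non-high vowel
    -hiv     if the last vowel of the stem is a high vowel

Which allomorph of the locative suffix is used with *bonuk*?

-hiv

*bonuk* — last vowel /u/ (a high vowel) → -hiv.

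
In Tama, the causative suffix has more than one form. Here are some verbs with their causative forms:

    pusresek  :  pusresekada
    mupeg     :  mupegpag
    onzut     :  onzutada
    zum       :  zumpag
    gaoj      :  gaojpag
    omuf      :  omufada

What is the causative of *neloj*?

The suffix is conditioned by the final consonant: -ada when the stem ends in a voiceless consonant (*pusresek*, *onzut*, *omuf*); -pag when the stem ends in a voiced consonant (*mupeg*, *zum*, *gaoj*).
The final consonant of *neloj* is /j/, which is voiced, so the suffix is -pag, giving *nelojpag*.

nelojpag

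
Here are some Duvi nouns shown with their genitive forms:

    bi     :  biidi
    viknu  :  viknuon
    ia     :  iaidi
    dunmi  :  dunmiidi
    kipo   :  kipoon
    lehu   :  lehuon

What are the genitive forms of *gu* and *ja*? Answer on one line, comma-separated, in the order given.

Looking at the last vowel of each stem: -on when the last vowel of the stem is a rounded vowel (*viknu*, *kipo*, *lehu*); -idi when the last vowel of the stem is an unrounded vowel (*bi*, *ia*, *dunmi*).
*gu* — last vowel /u/ (a rounded vowel) → -on → *guon*.
The last vowel of *ja* is /a/, which is an unrounded vowel, so the suffix is -idi, giving *jaidi*.

guon, jaidi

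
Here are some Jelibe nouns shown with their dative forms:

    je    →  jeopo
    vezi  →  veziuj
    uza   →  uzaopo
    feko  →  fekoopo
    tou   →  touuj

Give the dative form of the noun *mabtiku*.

The alternation tracks the last vowel of the stem — -uj when the last vowel of the stem is a high vowel (*vezi*, *tou*); -opo when the last vowel of the stem is a non-high vowel (*je*, *uza*, *feko*).
The last vowel of *mabtiku* is /u/, which is a high vowel, so the suffix is -uj, giving *mabtikuuj*.

mabtikuuj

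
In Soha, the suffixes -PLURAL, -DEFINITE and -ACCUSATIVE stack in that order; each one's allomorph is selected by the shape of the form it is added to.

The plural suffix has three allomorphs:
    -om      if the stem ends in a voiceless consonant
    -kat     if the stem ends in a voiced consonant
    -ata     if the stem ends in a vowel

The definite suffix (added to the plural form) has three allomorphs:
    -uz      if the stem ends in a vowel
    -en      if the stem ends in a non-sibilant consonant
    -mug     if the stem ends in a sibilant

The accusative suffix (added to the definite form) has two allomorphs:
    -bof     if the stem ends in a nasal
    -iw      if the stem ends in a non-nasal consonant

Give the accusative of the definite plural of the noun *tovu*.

tovuatauziw

*tovu* — final sound /u/ (a vowel) → -ata → *tovuata*.
The plural form *tovuata* — final sound /a/ (a vowel) → -uz → *tovuatauz*.
The final consonant of the definite form *tovuatauz* is /z/, which is non-nasal, so the accusative suffix is -iw, giving *tovuatauziw*.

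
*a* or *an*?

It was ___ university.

a

The indefinite article is chosen by the initial *sound* of the following word, not its spelling.
*university* begins with the sound /juː/ (u pronounced /juː/) — a consonant sound.
So the article is *a*: It was a university.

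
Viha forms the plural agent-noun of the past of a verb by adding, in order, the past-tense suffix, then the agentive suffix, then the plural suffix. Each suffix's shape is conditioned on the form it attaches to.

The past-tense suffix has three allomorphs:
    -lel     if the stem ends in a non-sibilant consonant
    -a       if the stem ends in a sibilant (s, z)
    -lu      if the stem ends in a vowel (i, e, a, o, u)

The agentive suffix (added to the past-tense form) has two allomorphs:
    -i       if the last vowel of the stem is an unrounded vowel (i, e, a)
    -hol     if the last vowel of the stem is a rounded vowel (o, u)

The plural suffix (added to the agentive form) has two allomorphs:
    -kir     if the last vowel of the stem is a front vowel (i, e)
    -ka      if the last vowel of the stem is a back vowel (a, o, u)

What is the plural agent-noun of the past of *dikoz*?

*dikoz*: final sound = /z/, a sibilant → -a → *dikoza*.
The past-tense form *dikoza*: last vowel = /a/, an unrounded vowel → -i → *dikozai*.
The last vowel of the agentive form *dikozai* is /i/, which is a front vowel, so the plural suffix is -kir, giving *dikozaikir*.

dikozaikir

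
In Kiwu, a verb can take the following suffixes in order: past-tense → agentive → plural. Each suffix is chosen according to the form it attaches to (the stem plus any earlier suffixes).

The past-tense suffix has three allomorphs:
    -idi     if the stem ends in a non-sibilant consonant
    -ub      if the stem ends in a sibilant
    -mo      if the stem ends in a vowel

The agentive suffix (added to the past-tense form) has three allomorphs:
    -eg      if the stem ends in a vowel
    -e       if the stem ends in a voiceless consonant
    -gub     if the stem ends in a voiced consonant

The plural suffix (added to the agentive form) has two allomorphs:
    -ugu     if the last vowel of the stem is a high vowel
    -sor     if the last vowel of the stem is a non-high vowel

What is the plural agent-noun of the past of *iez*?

iezubgubugu

The final sound of *iez* is /z/, which is a sibilant, so the past-tense suffix is -ub, giving *iezub*.
The past-tense form *iezub*: final sound = /b/, a voiced consonant → -gub → *iezubgub*.
Since the last vowel of the agentive form *iezubgub* is /u/ (a high vowel), it takes -ugu, giving *iezubgubugu*.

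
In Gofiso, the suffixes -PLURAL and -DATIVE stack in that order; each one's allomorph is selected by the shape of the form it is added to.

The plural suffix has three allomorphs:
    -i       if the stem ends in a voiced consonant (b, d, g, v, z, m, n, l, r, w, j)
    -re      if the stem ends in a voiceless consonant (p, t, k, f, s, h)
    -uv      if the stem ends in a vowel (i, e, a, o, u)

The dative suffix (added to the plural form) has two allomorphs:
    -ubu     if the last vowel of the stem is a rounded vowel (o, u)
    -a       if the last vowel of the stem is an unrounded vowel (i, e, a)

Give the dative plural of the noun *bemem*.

bememia

*bemem*: final sound = /m/, a voiced consonant → -i → *bememi*.
The plural form *bememi*: last vowel = /i/, an unrounded vowel → -a → *bememia*.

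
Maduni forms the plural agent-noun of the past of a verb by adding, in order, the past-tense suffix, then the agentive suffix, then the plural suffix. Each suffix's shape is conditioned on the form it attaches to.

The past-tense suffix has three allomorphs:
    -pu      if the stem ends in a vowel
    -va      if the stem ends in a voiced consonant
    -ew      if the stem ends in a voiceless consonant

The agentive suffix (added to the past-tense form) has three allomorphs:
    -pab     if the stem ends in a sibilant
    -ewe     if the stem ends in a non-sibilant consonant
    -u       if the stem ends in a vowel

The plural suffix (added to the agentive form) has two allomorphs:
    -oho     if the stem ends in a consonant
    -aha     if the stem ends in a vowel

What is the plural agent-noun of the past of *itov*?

*itov*: final sound = /v/, a voiced consonant → -va → *itovva*.
The past-tense form *itovva* — final sound /a/ (a vowel) → -u → *itovvau*.
The agentive form *itovvau* — final sound /u/ (a vowel) → -aha → *itovvauaha*.

itovvauaha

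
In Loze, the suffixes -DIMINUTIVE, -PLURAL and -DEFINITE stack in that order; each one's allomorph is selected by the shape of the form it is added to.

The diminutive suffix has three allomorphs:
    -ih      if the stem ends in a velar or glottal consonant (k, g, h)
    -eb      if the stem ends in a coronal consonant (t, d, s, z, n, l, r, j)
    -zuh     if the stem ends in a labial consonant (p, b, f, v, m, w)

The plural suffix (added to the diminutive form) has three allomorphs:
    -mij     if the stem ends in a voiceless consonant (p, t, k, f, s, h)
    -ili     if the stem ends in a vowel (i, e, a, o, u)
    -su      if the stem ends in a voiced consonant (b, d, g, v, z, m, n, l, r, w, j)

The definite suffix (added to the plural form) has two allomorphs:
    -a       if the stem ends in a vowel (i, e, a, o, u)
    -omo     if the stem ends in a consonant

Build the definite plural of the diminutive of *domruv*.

domruvzuhmijomo

*domruv*: final consonant = /v/, labial → -zuh → *domruvzuh*.
The final sound of the diminutive form *domruvzuh* is /h/, which is a voiceless consonant, so the plural suffix is -mij, giving *domruvzuhmij*.
Since the final sound of the plural form *domruvzuhmij* is /j/ (a consonant), it takes -omo, giving *domruvzuhmijomo*.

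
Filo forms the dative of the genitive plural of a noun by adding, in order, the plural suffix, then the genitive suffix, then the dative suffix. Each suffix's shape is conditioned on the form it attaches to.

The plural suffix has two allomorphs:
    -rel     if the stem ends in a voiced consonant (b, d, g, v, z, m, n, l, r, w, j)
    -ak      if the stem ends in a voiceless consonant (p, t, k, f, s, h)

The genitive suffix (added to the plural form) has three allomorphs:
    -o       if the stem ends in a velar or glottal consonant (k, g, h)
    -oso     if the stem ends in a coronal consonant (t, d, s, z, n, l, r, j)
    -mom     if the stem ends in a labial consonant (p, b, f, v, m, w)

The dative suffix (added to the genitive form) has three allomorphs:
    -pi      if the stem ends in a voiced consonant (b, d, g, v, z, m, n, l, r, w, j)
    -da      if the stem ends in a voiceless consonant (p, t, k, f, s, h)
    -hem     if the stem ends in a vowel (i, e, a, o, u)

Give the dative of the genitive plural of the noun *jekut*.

jekutakohem

Since the final consonant of *jekut* is /t/ (voiceless), it takes -ak, giving *jekutak*.
The plural form *jekutak*: final consonant = /k/, velar/glottal → -o → *jekutako*.
The genitive form *jekutako* — final sound /o/ (a vowel) → -hem → *jekutakohem*.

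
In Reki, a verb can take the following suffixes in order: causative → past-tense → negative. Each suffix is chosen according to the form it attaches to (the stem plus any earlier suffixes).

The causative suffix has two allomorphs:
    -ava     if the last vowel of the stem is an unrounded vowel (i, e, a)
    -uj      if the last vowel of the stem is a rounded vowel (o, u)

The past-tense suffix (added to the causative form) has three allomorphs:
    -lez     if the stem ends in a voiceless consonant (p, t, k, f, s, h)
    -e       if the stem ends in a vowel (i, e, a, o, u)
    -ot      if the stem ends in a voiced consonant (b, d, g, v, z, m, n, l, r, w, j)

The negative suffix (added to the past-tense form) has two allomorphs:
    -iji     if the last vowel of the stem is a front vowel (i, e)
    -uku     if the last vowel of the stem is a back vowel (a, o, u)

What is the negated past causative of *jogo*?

jogoujotuku

*jogo* — last vowel /o/ (a rounded vowel) → -uj → *jogouj*.
Since the final sound of the causative form *jogouj* is /j/ (a voiced consonant), it takes -ot, giving *jogoujot*.
The last vowel of the past-tense form *jogoujot* is /o/, which is a back vowel, so the negative suffix is -uku, giving *jogoujotuku*.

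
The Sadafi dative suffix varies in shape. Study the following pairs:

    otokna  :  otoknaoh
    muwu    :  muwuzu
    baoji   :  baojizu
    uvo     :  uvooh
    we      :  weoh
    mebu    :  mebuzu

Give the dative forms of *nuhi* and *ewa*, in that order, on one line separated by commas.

nuhizu, ewaoh

The alternation tracks the last vowel of the stem — -zu when the last vowel of the stem is a high vowel (*muwu*, *baoji*, *mebu*); -oh when the last vowel of the stem is a non-high vowel (*otokna*, *uvo*, *we*).
*nuhi* — last vowel /i/ (a high vowel) → -zu → *nuhizu*.
*ewa* — last vowel /a/ (a non-high vowel) → -oh → *ewaoh*.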